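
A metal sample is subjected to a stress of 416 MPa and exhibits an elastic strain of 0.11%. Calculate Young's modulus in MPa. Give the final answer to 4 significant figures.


E = sigma / epsilon
epsilon = 0.11% = 1.1e-03
E = 416 / 1.1e-03
E = 378200 MPa


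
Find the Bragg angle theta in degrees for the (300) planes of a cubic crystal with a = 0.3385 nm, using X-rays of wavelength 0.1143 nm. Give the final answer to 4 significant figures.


d = a / sqrt(h^2+k^2+l^2)
d = 0.3385 / sqrt(9) = 0.112833 nm
lambda = 2*d*sin(theta)  =>  sin(theta) = lambda / (2*d)
sin(theta) = 0.1143 / (2 * 0.112833) = 0.506499
theta = 30.43 deg


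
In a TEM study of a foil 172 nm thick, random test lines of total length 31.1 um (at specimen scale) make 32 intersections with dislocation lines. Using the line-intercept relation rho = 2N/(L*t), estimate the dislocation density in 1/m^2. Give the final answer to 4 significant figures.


rho = 2N / (L * t)
L = 31.1 um = 3.11e-05 m, t = 172 nm = 1.72e-07 m
rho = 2 * 32 / (3.11e-05 * 1.72e-07)
rho = 1.196e+13 1/m^2


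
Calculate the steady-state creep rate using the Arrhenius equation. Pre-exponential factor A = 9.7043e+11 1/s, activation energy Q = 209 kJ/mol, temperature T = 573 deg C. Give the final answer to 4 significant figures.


rate = A * exp(-Q / (R*T))
T = 573 + 273.15 = 846.15 K
rate = 9.7043e+11 * exp(-209e3 / (8.314 * 846.15))
rate = 0.1215 1/s


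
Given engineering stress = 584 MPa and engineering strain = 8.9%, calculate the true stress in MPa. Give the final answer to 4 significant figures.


sigma_true = sigma_eng * (1 + epsilon_eng)
sigma_true = 584 * (1 + 0.089)
sigma_true = 636 MPa


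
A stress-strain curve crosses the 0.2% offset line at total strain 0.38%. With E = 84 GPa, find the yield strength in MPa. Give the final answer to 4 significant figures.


Offset strain = 0.002
Elastic strain at yield = total_strain - offset = 3.8e-03 - 0.002 = 1.8e-03
sigma_y = E * elastic_strain = 84000 * 1.8e-03
sigma_y = 151.2 MPa


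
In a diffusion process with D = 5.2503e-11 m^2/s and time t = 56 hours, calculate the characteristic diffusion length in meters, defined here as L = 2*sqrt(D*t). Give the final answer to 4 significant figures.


t = 56 hr = 201600 s
Diffusion length = 2*sqrt(D*t)
= 2*sqrt(5.2503e-11 * 201600)
= 6.507e-03 m


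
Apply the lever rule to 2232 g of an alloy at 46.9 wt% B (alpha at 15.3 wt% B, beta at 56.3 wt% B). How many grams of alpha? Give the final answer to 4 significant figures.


f_alpha = (C_beta - C0) / (C_beta - C_alpha)
f_alpha = (56.3 - 46.9) / (56.3 - 15.3) = 0.229268
m_alpha = f_alpha * m_total = 0.229268 * 2232 = 511.7 g


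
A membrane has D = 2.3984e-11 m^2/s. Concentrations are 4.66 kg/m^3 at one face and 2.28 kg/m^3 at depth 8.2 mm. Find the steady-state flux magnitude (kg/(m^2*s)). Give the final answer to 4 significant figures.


J = -D * (dC/dx) = D * (C1 - C2) / dx
J = 2.3984e-11 * (4.66 - 2.28) / 8.2e-03
J = 6.961e-09 kg/(m^2*s)


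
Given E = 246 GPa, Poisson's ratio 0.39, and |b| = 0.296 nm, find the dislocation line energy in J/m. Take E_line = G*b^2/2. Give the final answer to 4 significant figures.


Step 1: G = E / (2*(1+nu))
G = 246 / (2*(1+0.39)) = 88.4892 GPa = 8.84892e+10 Pa
Step 2: E_line = G*b^2/2
b = 0.296 nm = 2.96e-10 m
E_line = 0.5 * 8.84892e+10 * (2.96e-10)^2 = 3.877e-09 J/m


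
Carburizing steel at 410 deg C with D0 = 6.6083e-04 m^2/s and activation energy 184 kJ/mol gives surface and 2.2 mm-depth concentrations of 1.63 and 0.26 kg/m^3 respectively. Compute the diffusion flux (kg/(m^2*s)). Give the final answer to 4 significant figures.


Step 1: D = D0 * exp(-Qd/(R*T))
T = 410 + 273.15 = 683.15 K
D = 6.6083e-04 * exp(-184e3 / (8.314 * 683.15)) = 5.63216e-18 m^2/s
Step 2: J = D * (C1 - C2) / dx
J = 5.63216e-18 * (1.63 - 0.26) / 2.2e-03
J = 3.507e-15 kg/(m^2*s)


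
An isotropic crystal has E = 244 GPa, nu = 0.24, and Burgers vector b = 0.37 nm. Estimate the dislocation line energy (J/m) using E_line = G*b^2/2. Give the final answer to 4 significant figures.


Step 1: G = E / (2*(1+nu))
G = 244 / (2*(1+0.24)) = 98.3871 GPa = 9.83871e+10 Pa
Step 2: E_line = G*b^2/2
b = 0.37 nm = 3.7e-10 m
E_line = 0.5 * 9.83871e+10 * (3.7e-10)^2 = 6.735e-09 J/m


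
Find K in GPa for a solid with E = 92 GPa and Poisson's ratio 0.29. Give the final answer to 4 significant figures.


K = E / (3*(1-2*nu))
K = 92 / (3*(1-2*0.29))
K = 73.02 GPa


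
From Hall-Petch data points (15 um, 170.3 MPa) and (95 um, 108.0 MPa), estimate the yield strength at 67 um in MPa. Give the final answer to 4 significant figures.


sigma_y = sigma0 + k / sqrt(d)
1/sqrt(d1) = 1/sqrt(1.5e-05) = 258.199;  1/sqrt(d2) = 102.598
k = (sigma1 - sigma2) / (1/sqrt(d1) - 1/sqrt(d2)) = (170.3 - 108.0) / (258.199 - 102.598) = 0.400383 MPa*m^0.5
sigma0 = sigma1 - k/sqrt(d1) = 170.3 - 0.400383*258.199 = 66.9216 MPa
sigma_y(d3) = 66.9216 + 0.400383 / sqrt(6.7e-05) = 115.8 MPa


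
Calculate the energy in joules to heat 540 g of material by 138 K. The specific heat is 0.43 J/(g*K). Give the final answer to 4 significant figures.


Q = m * cp * dT
Q = 540 * 0.43 * 138
Q = 32040 J


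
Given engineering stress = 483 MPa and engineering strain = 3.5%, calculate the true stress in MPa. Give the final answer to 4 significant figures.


sigma_true = sigma_eng * (1 + epsilon_eng)
sigma_true = 483 * (1 + 0.035)
sigma_true = 499.9 MPa


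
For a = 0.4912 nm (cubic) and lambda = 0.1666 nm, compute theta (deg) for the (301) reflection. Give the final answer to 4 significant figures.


d = a / sqrt(h^2+k^2+l^2)
d = 0.4912 / sqrt(10) = 0.155331 nm
lambda = 2*d*sin(theta)  =>  sin(theta) = lambda / (2*d)
sin(theta) = 0.1666 / (2 * 0.155331) = 0.536274
theta = 32.43 deg


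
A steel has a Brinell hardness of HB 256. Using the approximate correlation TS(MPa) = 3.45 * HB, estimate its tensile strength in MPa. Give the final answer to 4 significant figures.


TS (MPa) = 3.45 * HB
TS = 3.45 * 256
TS = 883.2 MPa


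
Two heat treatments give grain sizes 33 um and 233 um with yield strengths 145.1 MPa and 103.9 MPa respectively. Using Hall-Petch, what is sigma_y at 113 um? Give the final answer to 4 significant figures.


sigma_y = sigma0 + k / sqrt(d)
1/sqrt(d1) = 1/sqrt(3.3e-05) = 174.078;  1/sqrt(d2) = 65.5122
k = (sigma1 - sigma2) / (1/sqrt(d1) - 1/sqrt(d2)) = (145.1 - 103.9) / (174.078 - 65.5122) = 0.379494 MPa*m^0.5
sigma0 = sigma1 - k/sqrt(d1) = 145.1 - 0.379494*174.078 = 79.0385 MPa
sigma_y(d3) = 79.0385 + 0.379494 / sqrt(1.13e-04) = 114.7 MPa


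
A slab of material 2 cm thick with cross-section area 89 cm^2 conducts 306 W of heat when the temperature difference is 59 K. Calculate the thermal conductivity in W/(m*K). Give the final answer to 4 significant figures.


k = Q*L / (A*dT)
L = 0.02 m, A = 8.9e-03 m^2
k = 306 * 0.02 / (8.9e-03 * 59)
k = 11.65 W/(m*K)


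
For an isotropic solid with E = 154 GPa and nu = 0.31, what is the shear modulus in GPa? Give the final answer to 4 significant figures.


G = E / (2*(1+nu))
G = 154 / (2*(1+0.31))
G = 58.78 GPa


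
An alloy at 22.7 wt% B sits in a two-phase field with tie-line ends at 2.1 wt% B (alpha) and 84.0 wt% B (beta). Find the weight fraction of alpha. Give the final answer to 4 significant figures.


f_alpha = (C_beta - C0) / (C_beta - C_alpha)
f_alpha = (84.0 - 22.7) / (84.0 - 2.1)
f_alpha = 0.7485


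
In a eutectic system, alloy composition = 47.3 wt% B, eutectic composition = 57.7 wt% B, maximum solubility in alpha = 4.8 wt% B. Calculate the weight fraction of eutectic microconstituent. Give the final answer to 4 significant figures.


f_primary = (C_e - C0) / (C_e - C_alpha_max)
f_primary = (57.7 - 47.3) / (57.7 - 4.8)
f_primary = 0.196597
f_eutectic = 1 - 0.196597 = 0.8034


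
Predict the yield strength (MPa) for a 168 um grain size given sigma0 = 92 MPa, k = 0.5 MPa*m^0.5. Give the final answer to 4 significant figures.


sigma_y = sigma0 + k / sqrt(d)
d = 168 um = 1.68e-04 m
sigma_y = 92 + 0.5 / sqrt(1.68e-04)
sigma_y = 130.6 MPa


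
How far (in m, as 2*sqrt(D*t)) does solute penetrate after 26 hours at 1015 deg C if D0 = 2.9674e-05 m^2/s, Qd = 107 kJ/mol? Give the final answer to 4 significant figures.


Step 1: D = D0 * exp(-Qd/(R*T))
T = 1288.15 K
D = 2.9674e-05 * exp(-107e3 / (8.314 * 1288.15)) = 1.35943e-09 m^2/s
Step 2: L = 2*sqrt(D*t)
t = 26 h = 93600 s
L = 2*sqrt(1.35943e-09 * 93600) = 0.02256 m


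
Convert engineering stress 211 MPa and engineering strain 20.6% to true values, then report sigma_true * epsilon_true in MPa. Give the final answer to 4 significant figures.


sigma_true = sigma_eng * (1 + epsilon_eng)
sigma_true = 211 * (1 + 0.206) = 254.466 MPa
epsilon_true = ln(1 + epsilon_eng)
epsilon_true = ln(1 + 0.206) = 0.187309
sigma_true * epsilon_true = 254.466 * 0.187309 = 47.66 MPa


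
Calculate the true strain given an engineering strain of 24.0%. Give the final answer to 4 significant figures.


epsilon_true = ln(1 + epsilon_eng)
epsilon_true = ln(1 + 0.24)
epsilon_true = 0.2151


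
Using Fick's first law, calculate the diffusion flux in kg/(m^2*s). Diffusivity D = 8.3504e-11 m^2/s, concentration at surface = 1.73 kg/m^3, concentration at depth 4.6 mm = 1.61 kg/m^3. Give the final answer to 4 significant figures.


J = -D * (dC/dx) = D * (C1 - C2) / dx
J = 8.3504e-11 * (1.73 - 1.61) / 4.6e-03
J = 2.178e-09 kg/(m^2*s)


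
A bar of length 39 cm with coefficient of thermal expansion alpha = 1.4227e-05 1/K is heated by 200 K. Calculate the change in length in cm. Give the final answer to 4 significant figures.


dL = L0 * alpha * dT
dL = 39 * 1.4227e-05 * 200
dL = 0.111 cm


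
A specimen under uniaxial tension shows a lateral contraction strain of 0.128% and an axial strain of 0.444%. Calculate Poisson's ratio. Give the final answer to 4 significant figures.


nu = -epsilon_lat / epsilon_axial
Lateral strain is contraction (negative), so using magnitudes:
nu = 0.128 / 0.444
nu = 0.2883


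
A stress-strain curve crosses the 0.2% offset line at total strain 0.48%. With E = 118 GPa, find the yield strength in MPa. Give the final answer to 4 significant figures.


Offset strain = 0.002
Elastic strain at yield = total_strain - offset = 4.8e-03 - 0.002 = 2.8e-03
sigma_y = E * elastic_strain = 118000 * 2.8e-03
sigma_y = 330.4 MPa


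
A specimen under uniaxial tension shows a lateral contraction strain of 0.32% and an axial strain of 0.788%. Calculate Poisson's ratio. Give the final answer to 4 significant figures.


nu = -epsilon_lat / epsilon_axial
Lateral strain is contraction (negative), so using magnitudes:
nu = 0.32 / 0.788
nu = 0.4061


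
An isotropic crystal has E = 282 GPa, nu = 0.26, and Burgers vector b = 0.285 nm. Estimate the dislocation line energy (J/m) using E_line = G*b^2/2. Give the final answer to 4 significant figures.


Step 1: G = E / (2*(1+nu))
G = 282 / (2*(1+0.26)) = 111.905 GPa = 1.11905e+11 Pa
Step 2: E_line = G*b^2/2
b = 0.285 nm = 2.85e-10 m
E_line = 0.5 * 1.11905e+11 * (2.85e-10)^2 = 4.545e-09 J/m


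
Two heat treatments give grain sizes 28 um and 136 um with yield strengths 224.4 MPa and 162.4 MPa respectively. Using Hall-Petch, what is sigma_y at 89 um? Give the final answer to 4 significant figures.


sigma_y = sigma0 + k / sqrt(d)
1/sqrt(d1) = 1/sqrt(2.8e-05) = 188.982;  1/sqrt(d2) = 85.7493
k = (sigma1 - sigma2) / (1/sqrt(d1) - 1/sqrt(d2)) = (224.4 - 162.4) / (188.982 - 85.7493) = 0.600583 MPa*m^0.5
sigma0 = sigma1 - k/sqrt(d1) = 224.4 - 0.600583*188.982 = 110.9 MPa
sigma_y(d3) = 110.9 + 0.600583 / sqrt(8.9e-05) = 174.6 MPa


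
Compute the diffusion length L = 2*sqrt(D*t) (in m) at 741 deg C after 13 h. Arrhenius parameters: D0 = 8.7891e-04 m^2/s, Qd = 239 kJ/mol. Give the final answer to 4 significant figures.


Step 1: D = D0 * exp(-Qd/(R*T))
T = 1014.15 K
D = 8.7891e-04 * exp(-239e3 / (8.314 * 1014.15)) = 4.30136e-16 m^2/s
Step 2: L = 2*sqrt(D*t)
t = 13 h = 46800 s
L = 2*sqrt(4.30136e-16 * 46800) = 8.973e-06 m


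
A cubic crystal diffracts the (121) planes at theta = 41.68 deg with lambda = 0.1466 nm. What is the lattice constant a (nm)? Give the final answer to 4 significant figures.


d = lambda / (2*sin(theta))
d = 0.1466 / (2*sin(41.68 deg))
d = 0.110231 nm
a = d * sqrt(h^2+k^2+l^2) = 0.110231 * sqrt(6)
a = 0.27 nm


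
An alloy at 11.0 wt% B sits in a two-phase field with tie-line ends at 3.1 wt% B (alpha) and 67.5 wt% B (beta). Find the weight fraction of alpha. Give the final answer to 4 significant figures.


f_alpha = (C_beta - C0) / (C_beta - C_alpha)
f_alpha = (67.5 - 11.0) / (67.5 - 3.1)
f_alpha = 0.8773


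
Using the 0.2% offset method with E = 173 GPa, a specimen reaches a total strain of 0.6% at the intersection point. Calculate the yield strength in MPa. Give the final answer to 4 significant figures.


Offset strain = 0.002
Elastic strain at yield = total_strain - offset = 6e-03 - 0.002 = 4e-03
sigma_y = E * elastic_strain = 173000 * 4e-03
sigma_y = 692 MPa


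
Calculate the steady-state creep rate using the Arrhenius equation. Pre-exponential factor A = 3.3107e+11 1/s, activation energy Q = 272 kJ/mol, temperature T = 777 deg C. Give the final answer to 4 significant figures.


rate = A * exp(-Q / (R*T))
T = 777 + 273.15 = 1050.15 K
rate = 3.3107e+11 * exp(-272e3 / (8.314 * 1050.15))
rate = 9.775e-03 1/s


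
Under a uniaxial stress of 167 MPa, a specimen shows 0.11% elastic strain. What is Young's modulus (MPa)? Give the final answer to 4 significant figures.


E = sigma / epsilon
epsilon = 0.11% = 1.1e-03
E = 167 / 1.1e-03
E = 151800 MPa


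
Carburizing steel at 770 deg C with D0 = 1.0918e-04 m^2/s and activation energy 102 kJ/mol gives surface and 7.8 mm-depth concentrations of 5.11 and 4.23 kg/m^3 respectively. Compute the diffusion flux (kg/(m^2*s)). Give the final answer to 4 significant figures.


Step 1: D = D0 * exp(-Qd/(R*T))
T = 770 + 273.15 = 1043.15 K
D = 1.0918e-04 * exp(-102e3 / (8.314 * 1043.15)) = 8.51953e-10 m^2/s
Step 2: J = D * (C1 - C2) / dx
J = 8.51953e-10 * (5.11 - 4.23) / 7.8e-03
J = 9.612e-08 kg/(m^2*s)


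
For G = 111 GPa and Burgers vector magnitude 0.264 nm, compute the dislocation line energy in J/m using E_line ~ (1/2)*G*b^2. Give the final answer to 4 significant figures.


E = G*b^2/2
b = 0.264 nm = 2.64e-10 m
G = 111 GPa = 1.11e+11 Pa
E = 0.5 * 1.11e+11 * (2.64e-10)^2
E = 3.868e-09 J/m


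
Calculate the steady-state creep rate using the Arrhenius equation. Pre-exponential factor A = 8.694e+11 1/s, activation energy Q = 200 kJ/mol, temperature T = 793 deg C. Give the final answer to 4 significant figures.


rate = A * exp(-Q / (R*T))
T = 793 + 273.15 = 1066.15 K
rate = 8.694e+11 * exp(-200e3 / (8.314 * 1066.15))
rate = 138.1 1/s


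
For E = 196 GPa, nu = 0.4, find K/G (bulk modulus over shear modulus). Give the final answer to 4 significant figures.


G = E / (2*(1+nu))
G = 196 / (2*(1+0.4)) = 70 GPa
K = E / (3*(1-2*nu))
K = 196 / (3*(1-2*0.4)) = 326.667 GPa
K/G = 326.667 / 70 = 4.667


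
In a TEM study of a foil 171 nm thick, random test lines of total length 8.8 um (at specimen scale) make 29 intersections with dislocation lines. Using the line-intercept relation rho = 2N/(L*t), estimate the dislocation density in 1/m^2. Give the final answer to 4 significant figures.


rho = 2N / (L * t)
L = 8.8 um = 8.8e-06 m, t = 171 nm = 1.71e-07 m
rho = 2 * 29 / (8.8e-06 * 1.71e-07)
rho = 3.854e+13 1/m^2


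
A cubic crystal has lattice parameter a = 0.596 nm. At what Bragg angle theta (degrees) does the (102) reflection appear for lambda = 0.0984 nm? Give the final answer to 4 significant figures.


d = a / sqrt(h^2+k^2+l^2)
d = 0.596 / sqrt(5) = 0.266539 nm
lambda = 2*d*sin(theta)  =>  sin(theta) = lambda / (2*d)
sin(theta) = 0.0984 / (2 * 0.266539) = 0.184588
theta = 10.64 deg


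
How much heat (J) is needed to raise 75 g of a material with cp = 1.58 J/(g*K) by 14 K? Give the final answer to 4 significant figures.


Q = m * cp * dT
Q = 75 * 1.58 * 14
Q = 1659 J


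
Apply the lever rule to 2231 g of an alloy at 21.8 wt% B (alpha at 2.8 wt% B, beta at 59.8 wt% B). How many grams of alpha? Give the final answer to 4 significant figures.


f_alpha = (C_beta - C0) / (C_beta - C_alpha)
f_alpha = (59.8 - 21.8) / (59.8 - 2.8) = 0.666667
m_alpha = f_alpha * m_total = 0.666667 * 2231 = 1487 g


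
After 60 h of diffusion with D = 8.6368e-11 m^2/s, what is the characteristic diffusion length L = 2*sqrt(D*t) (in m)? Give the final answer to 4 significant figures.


t = 60 hr = 216000 s
Diffusion length = 2*sqrt(D*t)
= 2*sqrt(8.6368e-11 * 216000)
= 8.638e-03 m


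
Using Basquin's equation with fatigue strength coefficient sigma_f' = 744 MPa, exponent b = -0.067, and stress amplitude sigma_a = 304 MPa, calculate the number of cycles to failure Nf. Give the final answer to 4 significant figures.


sigma_a = sigma_f' * (2*Nf)^b
2*Nf = (sigma_a / sigma_f')^(1/b)
2*Nf = (304 / 744)^(1/-0.067)
2*Nf = 633115
Nf = 316600 cycles


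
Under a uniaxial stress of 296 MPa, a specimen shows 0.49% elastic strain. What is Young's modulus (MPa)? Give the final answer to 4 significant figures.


E = sigma / epsilon
epsilon = 0.49% = 4.9e-03
E = 296 / 4.9e-03
E = 60410 MPa


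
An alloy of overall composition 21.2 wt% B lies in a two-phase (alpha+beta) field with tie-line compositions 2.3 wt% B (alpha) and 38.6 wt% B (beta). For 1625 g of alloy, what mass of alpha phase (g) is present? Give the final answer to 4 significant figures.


f_alpha = (C_beta - C0) / (C_beta - C_alpha)
f_alpha = (38.6 - 21.2) / (38.6 - 2.3) = 0.479339
m_alpha = f_alpha * m_total = 0.479339 * 1625 = 778.9 g


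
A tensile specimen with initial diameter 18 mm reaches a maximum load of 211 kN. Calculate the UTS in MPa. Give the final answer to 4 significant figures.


A0 = pi*(d/2)^2 = pi*(18/2)^2 = 254.469 mm^2
UTS = F_max / A0 = 211*1000 / 254.469
UTS = 829.2 MPa


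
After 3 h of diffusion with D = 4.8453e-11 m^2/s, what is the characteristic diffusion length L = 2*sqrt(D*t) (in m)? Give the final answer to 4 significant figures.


t = 3 hr = 10800 s
Diffusion length = 2*sqrt(D*t)
= 2*sqrt(4.8453e-11 * 10800)
= 1.447e-03 m


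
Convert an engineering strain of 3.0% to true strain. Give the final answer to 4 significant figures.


epsilon_true = ln(1 + epsilon_eng)
epsilon_true = ln(1 + 0.03)
epsilon_true = 0.02956


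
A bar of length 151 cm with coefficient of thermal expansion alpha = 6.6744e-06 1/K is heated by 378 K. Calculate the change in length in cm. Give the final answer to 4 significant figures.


dL = L0 * alpha * dT
dL = 151 * 6.6744e-06 * 378
dL = 0.381 cm


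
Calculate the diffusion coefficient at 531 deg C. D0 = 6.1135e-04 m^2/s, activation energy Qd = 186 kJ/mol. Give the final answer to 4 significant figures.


D = D0 * exp(-Qd / (R*T))
T = 804.15 K
D = 6.1135e-04 * exp(-186e3 / (8.314 * 804.15))
D = 5.058e-16 m^2/s


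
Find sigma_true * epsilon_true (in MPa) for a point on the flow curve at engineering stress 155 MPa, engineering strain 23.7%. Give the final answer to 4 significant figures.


sigma_true = sigma_eng * (1 + epsilon_eng)
sigma_true = 155 * (1 + 0.237) = 191.735 MPa
epsilon_true = ln(1 + epsilon_eng)
epsilon_true = ln(1 + 0.237) = 0.212689
sigma_true * epsilon_true = 191.735 * 0.212689 = 40.78 MPa


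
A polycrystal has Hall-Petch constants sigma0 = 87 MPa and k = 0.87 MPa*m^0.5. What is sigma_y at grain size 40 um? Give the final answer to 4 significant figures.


sigma_y = sigma0 + k / sqrt(d)
d = 40 um = 4e-05 m
sigma_y = 87 + 0.87 / sqrt(4e-05)
sigma_y = 224.6 MPa


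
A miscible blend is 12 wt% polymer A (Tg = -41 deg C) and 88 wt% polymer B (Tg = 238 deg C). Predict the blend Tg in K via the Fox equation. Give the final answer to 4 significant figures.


1/Tg = w1/Tg1 + w2/Tg2 (in Kelvin)
Tg1 = 232.15 K, Tg2 = 511.15 K
1/Tg = 0.12/232.15 + 0.88/511.15
Tg = 446.7 K


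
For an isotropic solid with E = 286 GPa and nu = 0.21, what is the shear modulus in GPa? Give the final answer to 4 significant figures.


G = E / (2*(1+nu))
G = 286 / (2*(1+0.21))
G = 118.2 GPa


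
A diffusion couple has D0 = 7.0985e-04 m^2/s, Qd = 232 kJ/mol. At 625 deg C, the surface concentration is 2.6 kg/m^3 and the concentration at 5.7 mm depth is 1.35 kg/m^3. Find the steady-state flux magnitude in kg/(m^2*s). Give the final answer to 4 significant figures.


Step 1: D = D0 * exp(-Qd/(R*T))
T = 625 + 273.15 = 898.15 K
D = 7.0985e-04 * exp(-232e3 / (8.314 * 898.15)) = 2.28042e-17 m^2/s
Step 2: J = D * (C1 - C2) / dx
J = 2.28042e-17 * (2.6 - 1.35) / 5.7e-03
J = 5.001e-15 kg/(m^2*s)


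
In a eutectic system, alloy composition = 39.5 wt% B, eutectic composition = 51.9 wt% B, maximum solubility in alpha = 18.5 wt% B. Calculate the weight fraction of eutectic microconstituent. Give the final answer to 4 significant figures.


f_primary = (C_e - C0) / (C_e - C_alpha_max)
f_primary = (51.9 - 39.5) / (51.9 - 18.5)
f_primary = 0.371257
f_eutectic = 1 - 0.371257 = 0.6287


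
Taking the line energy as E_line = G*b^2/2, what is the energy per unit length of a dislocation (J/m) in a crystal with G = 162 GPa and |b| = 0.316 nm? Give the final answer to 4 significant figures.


E = G*b^2/2
b = 0.316 nm = 3.16e-10 m
G = 162 GPa = 1.62e+11 Pa
E = 0.5 * 1.62e+11 * (3.16e-10)^2
E = 8.088e-09 J/m


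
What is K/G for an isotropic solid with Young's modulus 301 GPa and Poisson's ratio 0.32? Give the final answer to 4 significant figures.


G = E / (2*(1+nu))
G = 301 / (2*(1+0.32)) = 114.015 GPa
K = E / (3*(1-2*nu))
K = 301 / (3*(1-2*0.32)) = 278.704 GPa
K/G = 278.704 / 114.015 = 2.444


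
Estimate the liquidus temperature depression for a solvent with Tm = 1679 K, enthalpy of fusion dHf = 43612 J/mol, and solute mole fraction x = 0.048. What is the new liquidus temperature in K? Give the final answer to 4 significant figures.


dT = R*Tm^2*x / dHf
dT = 8.314 * 1679^2 * 0.048 / 43612
dT = 25.7957 K
T_new = 1679 - 25.7957 = 1653 K


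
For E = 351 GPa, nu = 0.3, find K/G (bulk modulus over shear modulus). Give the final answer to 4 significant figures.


G = E / (2*(1+nu))
G = 351 / (2*(1+0.3)) = 135 GPa
K = E / (3*(1-2*nu))
K = 351 / (3*(1-2*0.3)) = 292.5 GPa
K/G = 292.5 / 135 = 2.167


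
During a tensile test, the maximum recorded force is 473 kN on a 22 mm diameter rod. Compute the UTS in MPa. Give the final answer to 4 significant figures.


A0 = pi*(d/2)^2 = pi*(22/2)^2 = 380.133 mm^2
UTS = F_max / A0 = 473*1000 / 380.133
UTS = 1244 MPa


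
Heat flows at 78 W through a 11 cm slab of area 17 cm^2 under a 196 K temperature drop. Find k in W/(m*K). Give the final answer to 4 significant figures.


k = Q*L / (A*dT)
L = 0.11 m, A = 1.7e-03 m^2
k = 78 * 0.11 / (1.7e-03 * 196)
k = 25.75 W/(m*K)


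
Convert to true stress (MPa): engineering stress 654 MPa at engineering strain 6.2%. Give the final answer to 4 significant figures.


sigma_true = sigma_eng * (1 + epsilon_eng)
sigma_true = 654 * (1 + 0.062)
sigma_true = 694.5 MPa


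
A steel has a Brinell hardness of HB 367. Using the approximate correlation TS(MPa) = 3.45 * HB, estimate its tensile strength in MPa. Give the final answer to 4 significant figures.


TS (MPa) = 3.45 * HB
TS = 3.45 * 367
TS = 1266 MPa


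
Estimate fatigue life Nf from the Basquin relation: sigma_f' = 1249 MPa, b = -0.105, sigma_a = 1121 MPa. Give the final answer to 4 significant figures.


sigma_a = sigma_f' * (2*Nf)^b
2*Nf = (sigma_a / sigma_f')^(1/b)
2*Nf = (1121 / 1249)^(1/-0.105)
2*Nf = 2.80032
Nf = 1.4 cycles


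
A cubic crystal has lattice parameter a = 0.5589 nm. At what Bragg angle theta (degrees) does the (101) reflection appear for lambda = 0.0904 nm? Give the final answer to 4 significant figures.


d = a / sqrt(h^2+k^2+l^2)
d = 0.5589 / sqrt(2) = 0.395202 nm
lambda = 2*d*sin(theta)  =>  sin(theta) = lambda / (2*d)
sin(theta) = 0.0904 / (2 * 0.395202) = 0.114372
theta = 6.567 deg


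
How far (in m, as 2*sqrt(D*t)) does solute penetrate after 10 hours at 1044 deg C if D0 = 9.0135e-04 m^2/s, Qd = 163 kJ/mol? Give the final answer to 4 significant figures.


Step 1: D = D0 * exp(-Qd/(R*T))
T = 1317.15 K
D = 9.0135e-04 * exp(-163e3 / (8.314 * 1317.15)) = 3.09397e-10 m^2/s
Step 2: L = 2*sqrt(D*t)
t = 10 h = 36000 s
L = 2*sqrt(3.09397e-10 * 36000) = 6.675e-03 m


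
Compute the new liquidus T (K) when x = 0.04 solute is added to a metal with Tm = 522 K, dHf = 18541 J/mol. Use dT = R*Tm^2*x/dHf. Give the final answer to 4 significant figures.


dT = R*Tm^2*x / dHf
dT = 8.314 * 522^2 * 0.04 / 18541
dT = 4.8874 K
T_new = 522 - 4.8874 = 517.1 K


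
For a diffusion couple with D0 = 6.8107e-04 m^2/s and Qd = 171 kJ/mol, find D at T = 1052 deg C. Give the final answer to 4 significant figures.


D = D0 * exp(-Qd / (R*T))
T = 1325.15 K
D = 6.8107e-04 * exp(-171e3 / (8.314 * 1325.15))
D = 1.237e-10 m^2/s


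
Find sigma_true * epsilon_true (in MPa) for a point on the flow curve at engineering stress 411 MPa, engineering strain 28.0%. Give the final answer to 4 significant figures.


sigma_true = sigma_eng * (1 + epsilon_eng)
sigma_true = 411 * (1 + 0.28) = 526.08 MPa
epsilon_true = ln(1 + epsilon_eng)
epsilon_true = ln(1 + 0.28) = 0.24686
sigma_true * epsilon_true = 526.08 * 0.24686 = 129.9 MPa


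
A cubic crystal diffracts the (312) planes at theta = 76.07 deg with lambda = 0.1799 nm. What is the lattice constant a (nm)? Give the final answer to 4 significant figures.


d = lambda / (2*sin(theta))
d = 0.1799 / (2*sin(76.07 deg))
d = 0.0926755 nm
a = d * sqrt(h^2+k^2+l^2) = 0.0926755 * sqrt(14)
a = 0.3468 nm


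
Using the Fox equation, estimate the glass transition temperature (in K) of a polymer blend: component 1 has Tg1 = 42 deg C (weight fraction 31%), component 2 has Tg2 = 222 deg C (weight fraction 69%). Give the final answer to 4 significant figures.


1/Tg = w1/Tg1 + w2/Tg2 (in Kelvin)
Tg1 = 315.15 K, Tg2 = 495.15 K
1/Tg = 0.31/315.15 + 0.69/495.15
Tg = 420.7 K


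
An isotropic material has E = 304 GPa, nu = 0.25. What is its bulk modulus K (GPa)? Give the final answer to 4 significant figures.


K = E / (3*(1-2*nu))
K = 304 / (3*(1-2*0.25))
K = 202.7 GPa


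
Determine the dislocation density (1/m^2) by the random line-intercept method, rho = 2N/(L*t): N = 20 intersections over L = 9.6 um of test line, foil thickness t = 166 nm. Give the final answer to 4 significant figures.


rho = 2N / (L * t)
L = 9.6 um = 9.6e-06 m, t = 166 nm = 1.66e-07 m
rho = 2 * 20 / (9.6e-06 * 1.66e-07)
rho = 2.51e+13 1/m^2


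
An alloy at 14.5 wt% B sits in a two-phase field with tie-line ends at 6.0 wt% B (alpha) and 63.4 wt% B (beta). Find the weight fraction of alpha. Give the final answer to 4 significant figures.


f_alpha = (C_beta - C0) / (C_beta - C_alpha)
f_alpha = (63.4 - 14.5) / (63.4 - 6.0)
f_alpha = 0.8519


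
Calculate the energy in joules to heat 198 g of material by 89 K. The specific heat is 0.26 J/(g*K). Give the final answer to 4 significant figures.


Q = m * cp * dT
Q = 198 * 0.26 * 89
Q = 4582 J


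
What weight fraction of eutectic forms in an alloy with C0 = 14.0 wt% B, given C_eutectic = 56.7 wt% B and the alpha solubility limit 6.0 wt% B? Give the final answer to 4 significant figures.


f_primary = (C_e - C0) / (C_e - C_alpha_max)
f_primary = (56.7 - 14.0) / (56.7 - 6.0)
f_primary = 0.842209
f_eutectic = 1 - 0.842209 = 0.1578


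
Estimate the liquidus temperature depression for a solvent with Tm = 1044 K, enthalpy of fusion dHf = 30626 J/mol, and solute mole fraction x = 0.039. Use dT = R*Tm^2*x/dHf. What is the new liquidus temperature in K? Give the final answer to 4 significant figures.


dT = R*Tm^2*x / dHf
dT = 8.314 * 1044^2 * 0.039 / 30626
dT = 11.5395 K
T_new = 1044 - 11.5395 = 1032 K


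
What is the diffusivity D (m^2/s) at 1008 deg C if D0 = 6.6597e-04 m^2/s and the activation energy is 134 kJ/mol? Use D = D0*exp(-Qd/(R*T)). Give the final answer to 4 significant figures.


D = D0 * exp(-Qd / (R*T))
T = 1281.15 K
D = 6.6597e-04 * exp(-134e3 / (8.314 * 1281.15))
D = 2.29e-09 m^2/s


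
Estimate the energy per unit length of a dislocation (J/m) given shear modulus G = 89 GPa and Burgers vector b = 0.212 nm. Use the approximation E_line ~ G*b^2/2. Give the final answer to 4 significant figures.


E = G*b^2/2
b = 0.212 nm = 2.12e-10 m
G = 89 GPa = 8.9e+10 Pa
E = 0.5 * 8.9e+10 * (2.12e-10)^2
E = 2e-09 J/m


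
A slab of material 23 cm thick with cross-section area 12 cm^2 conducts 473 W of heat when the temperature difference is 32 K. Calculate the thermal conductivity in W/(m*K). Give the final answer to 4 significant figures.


k = Q*L / (A*dT)
L = 0.23 m, A = 1.2e-03 m^2
k = 473 * 0.23 / (1.2e-03 * 32)
k = 2833 W/(m*K)


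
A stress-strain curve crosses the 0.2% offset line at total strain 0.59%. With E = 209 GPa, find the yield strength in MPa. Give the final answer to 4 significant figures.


Offset strain = 0.002
Elastic strain at yield = total_strain - offset = 5.9e-03 - 0.002 = 3.9e-03
sigma_y = E * elastic_strain = 209000 * 3.9e-03
sigma_y = 815.1 MPa


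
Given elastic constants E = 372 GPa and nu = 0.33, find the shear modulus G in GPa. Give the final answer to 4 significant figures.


G = E / (2*(1+nu))
G = 372 / (2*(1+0.33))
G = 139.8 GPa


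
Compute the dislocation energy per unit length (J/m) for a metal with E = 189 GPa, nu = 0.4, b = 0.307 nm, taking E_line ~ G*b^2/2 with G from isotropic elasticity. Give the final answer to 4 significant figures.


Step 1: G = E / (2*(1+nu))
G = 189 / (2*(1+0.4)) = 67.5 GPa = 6.75e+10 Pa
Step 2: E_line = G*b^2/2
b = 0.307 nm = 3.07e-10 m
E_line = 0.5 * 6.75e+10 * (3.07e-10)^2 = 3.181e-09 J/m


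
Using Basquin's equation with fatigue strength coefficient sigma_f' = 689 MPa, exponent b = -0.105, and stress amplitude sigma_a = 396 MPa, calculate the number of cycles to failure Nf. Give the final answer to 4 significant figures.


sigma_a = sigma_f' * (2*Nf)^b
2*Nf = (sigma_a / sigma_f')^(1/b)
2*Nf = (396 / 689)^(1/-0.105)
2*Nf = 195.301
Nf = 97.65 cycles


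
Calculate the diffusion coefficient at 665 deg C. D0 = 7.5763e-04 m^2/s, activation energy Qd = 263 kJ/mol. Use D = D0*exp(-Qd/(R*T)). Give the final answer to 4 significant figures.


D = D0 * exp(-Qd / (R*T))
T = 938.15 K
D = 7.5763e-04 * exp(-263e3 / (8.314 * 938.15))
D = 1.72e-18 m^2/s


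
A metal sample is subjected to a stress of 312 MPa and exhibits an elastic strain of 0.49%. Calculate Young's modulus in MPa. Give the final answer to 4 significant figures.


E = sigma / epsilon
epsilon = 0.49% = 4.9e-03
E = 312 / 4.9e-03
E = 63670 MPa


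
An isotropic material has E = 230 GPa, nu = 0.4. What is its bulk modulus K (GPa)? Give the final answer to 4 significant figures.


K = E / (3*(1-2*nu))
K = 230 / (3*(1-2*0.4))
K = 383.3 GPa


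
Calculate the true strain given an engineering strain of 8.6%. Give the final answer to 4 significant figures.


epsilon_true = ln(1 + epsilon_eng)
epsilon_true = ln(1 + 0.086)
epsilon_true = 0.0825


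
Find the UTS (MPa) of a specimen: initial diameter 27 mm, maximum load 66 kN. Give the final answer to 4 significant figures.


A0 = pi*(d/2)^2 = pi*(27/2)^2 = 572.555 mm^2
UTS = F_max / A0 = 66*1000 / 572.555
UTS = 115.3 MPa


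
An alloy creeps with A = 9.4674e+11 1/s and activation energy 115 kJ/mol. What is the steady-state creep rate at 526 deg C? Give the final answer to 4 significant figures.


rate = A * exp(-Q / (R*T))
T = 526 + 273.15 = 799.15 K
rate = 9.4674e+11 * exp(-115e3 / (8.314 * 799.15))
rate = 28790 1/s


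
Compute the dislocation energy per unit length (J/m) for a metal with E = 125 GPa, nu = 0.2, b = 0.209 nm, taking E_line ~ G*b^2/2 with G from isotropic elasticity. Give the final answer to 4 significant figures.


Step 1: G = E / (2*(1+nu))
G = 125 / (2*(1+0.2)) = 52.0833 GPa = 5.20833e+10 Pa
Step 2: E_line = G*b^2/2
b = 0.209 nm = 2.09e-10 m
E_line = 0.5 * 5.20833e+10 * (2.09e-10)^2 = 1.138e-09 J/m


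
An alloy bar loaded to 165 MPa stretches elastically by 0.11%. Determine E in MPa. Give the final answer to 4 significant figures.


E = sigma / epsilon
epsilon = 0.11% = 1.1e-03
E = 165 / 1.1e-03
E = 150000 MPa


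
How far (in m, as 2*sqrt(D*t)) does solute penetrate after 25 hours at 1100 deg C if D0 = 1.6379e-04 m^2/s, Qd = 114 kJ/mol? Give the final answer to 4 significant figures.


Step 1: D = D0 * exp(-Qd/(R*T))
T = 1373.15 K
D = 1.6379e-04 * exp(-114e3 / (8.314 * 1373.15)) = 7.54344e-09 m^2/s
Step 2: L = 2*sqrt(D*t)
t = 25 h = 90000 s
L = 2*sqrt(7.54344e-09 * 90000) = 0.05211 m


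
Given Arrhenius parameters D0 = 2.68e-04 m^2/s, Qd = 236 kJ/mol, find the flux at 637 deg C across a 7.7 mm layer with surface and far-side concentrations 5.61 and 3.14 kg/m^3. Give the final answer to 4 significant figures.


Step 1: D = D0 * exp(-Qd/(R*T))
T = 637 + 273.15 = 910.15 K
D = 2.68e-04 * exp(-236e3 / (8.314 * 910.15)) = 7.64385e-18 m^2/s
Step 2: J = D * (C1 - C2) / dx
J = 7.64385e-18 * (5.61 - 3.14) / 7.7e-03
J = 2.452e-15 kg/(m^2*s)


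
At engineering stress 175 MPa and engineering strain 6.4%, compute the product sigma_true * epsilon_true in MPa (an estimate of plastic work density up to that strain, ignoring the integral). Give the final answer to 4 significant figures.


sigma_true = sigma_eng * (1 + epsilon_eng)
sigma_true = 175 * (1 + 0.064) = 186.2 MPa
epsilon_true = ln(1 + epsilon_eng)
epsilon_true = ln(1 + 0.064) = 0.0620354
sigma_true * epsilon_true = 186.2 * 0.0620354 = 11.55 MPa


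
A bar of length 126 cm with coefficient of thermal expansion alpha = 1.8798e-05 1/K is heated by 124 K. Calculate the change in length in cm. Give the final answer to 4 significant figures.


dL = L0 * alpha * dT
dL = 126 * 1.8798e-05 * 124
dL = 0.2937 cm


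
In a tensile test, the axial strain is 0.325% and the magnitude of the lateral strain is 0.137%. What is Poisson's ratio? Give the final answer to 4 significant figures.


nu = -epsilon_lat / epsilon_axial
Lateral strain is contraction (negative), so using magnitudes:
nu = 0.137 / 0.325
nu = 0.4215


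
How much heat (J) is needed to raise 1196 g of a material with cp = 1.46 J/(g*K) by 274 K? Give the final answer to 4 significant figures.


Q = m * cp * dT
Q = 1196 * 1.46 * 274
Q = 478400 J


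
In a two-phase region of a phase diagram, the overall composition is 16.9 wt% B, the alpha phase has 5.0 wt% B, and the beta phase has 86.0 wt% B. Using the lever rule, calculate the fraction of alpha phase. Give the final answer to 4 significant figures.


f_alpha = (C_beta - C0) / (C_beta - C_alpha)
f_alpha = (86.0 - 16.9) / (86.0 - 5.0)
f_alpha = 0.8531


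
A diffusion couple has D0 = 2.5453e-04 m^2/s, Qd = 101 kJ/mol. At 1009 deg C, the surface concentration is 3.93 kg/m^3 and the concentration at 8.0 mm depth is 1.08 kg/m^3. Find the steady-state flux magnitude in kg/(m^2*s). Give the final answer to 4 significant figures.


Step 1: D = D0 * exp(-Qd/(R*T))
T = 1009 + 273.15 = 1282.15 K
D = 2.5453e-04 * exp(-101e3 / (8.314 * 1282.15)) = 1.95372e-08 m^2/s
Step 2: J = D * (C1 - C2) / dx
J = 1.95372e-08 * (3.93 - 1.08) / 8e-03
J = 6.96e-06 kg/(m^2*s)


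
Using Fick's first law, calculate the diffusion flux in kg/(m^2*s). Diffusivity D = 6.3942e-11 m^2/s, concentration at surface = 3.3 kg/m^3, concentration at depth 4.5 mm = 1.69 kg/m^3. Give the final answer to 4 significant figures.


J = -D * (dC/dx) = D * (C1 - C2) / dx
J = 6.3942e-11 * (3.3 - 1.69) / 4.5e-03
J = 2.288e-08 kg/(m^2*s)


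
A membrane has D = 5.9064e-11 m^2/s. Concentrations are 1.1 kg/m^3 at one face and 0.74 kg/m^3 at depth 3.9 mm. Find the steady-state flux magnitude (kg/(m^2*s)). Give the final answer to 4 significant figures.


J = -D * (dC/dx) = D * (C1 - C2) / dx
J = 5.9064e-11 * (1.1 - 0.74) / 3.9e-03
J = 5.452e-09 kg/(m^2*s)


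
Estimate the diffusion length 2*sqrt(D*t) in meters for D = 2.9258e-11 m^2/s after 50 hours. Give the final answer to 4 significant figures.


t = 50 hr = 180000 s
Diffusion length = 2*sqrt(D*t)
= 2*sqrt(2.9258e-11 * 180000)
= 4.59e-03 m


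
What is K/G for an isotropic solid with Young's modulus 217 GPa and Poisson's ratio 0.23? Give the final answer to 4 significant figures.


G = E / (2*(1+nu))
G = 217 / (2*(1+0.23)) = 88.2114 GPa
K = E / (3*(1-2*nu))
K = 217 / (3*(1-2*0.23)) = 133.951 GPa
K/G = 133.951 / 88.2114 = 1.519


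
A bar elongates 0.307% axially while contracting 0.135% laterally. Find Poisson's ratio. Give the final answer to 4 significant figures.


nu = -epsilon_lat / epsilon_axial
Lateral strain is contraction (negative), so using magnitudes:
nu = 0.135 / 0.307
nu = 0.4397


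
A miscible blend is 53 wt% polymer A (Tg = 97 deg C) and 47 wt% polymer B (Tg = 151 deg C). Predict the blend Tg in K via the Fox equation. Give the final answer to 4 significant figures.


1/Tg = w1/Tg1 + w2/Tg2 (in Kelvin)
Tg1 = 370.15 K, Tg2 = 424.15 K
1/Tg = 0.53/370.15 + 0.47/424.15
Tg = 393.7 K


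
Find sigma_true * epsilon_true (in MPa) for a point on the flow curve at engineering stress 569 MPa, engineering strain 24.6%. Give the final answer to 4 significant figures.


sigma_true = sigma_eng * (1 + epsilon_eng)
sigma_true = 569 * (1 + 0.246) = 708.974 MPa
epsilon_true = ln(1 + epsilon_eng)
epsilon_true = ln(1 + 0.246) = 0.219938
sigma_true * epsilon_true = 708.974 * 0.219938 = 155.9 MPa


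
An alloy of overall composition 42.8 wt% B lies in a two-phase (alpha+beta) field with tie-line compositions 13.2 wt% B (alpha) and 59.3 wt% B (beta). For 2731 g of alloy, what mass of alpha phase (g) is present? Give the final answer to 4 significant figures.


f_alpha = (C_beta - C0) / (C_beta - C_alpha)
f_alpha = (59.3 - 42.8) / (59.3 - 13.2) = 0.357918
m_alpha = f_alpha * m_total = 0.357918 * 2731 = 977.5 g


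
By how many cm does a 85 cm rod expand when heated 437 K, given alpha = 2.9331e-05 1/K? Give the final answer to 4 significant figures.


dL = L0 * alpha * dT
dL = 85 * 2.9331e-05 * 437
dL = 1.089 cm


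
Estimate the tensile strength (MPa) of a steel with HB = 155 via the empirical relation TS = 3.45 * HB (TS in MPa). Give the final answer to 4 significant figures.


TS (MPa) = 3.45 * HB
TS = 3.45 * 155
TS = 534.8 MPa


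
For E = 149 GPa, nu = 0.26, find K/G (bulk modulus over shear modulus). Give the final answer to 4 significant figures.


G = E / (2*(1+nu))
G = 149 / (2*(1+0.26)) = 59.127 GPa
K = E / (3*(1-2*nu))
K = 149 / (3*(1-2*0.26)) = 103.472 GPa
K/G = 103.472 / 59.127 = 1.75


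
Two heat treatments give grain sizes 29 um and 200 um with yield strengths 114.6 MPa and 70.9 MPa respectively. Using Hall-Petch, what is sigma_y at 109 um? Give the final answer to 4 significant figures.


sigma_y = sigma0 + k / sqrt(d)
1/sqrt(d1) = 1/sqrt(2.9e-05) = 185.695;  1/sqrt(d2) = 70.7107
k = (sigma1 - sigma2) / (1/sqrt(d1) - 1/sqrt(d2)) = (114.6 - 70.9) / (185.695 - 70.7107) = 0.380051 MPa*m^0.5
sigma0 = sigma1 - k/sqrt(d1) = 114.6 - 0.380051*185.695 = 44.0264 MPa
sigma_y(d3) = 44.0264 + 0.380051 / sqrt(1.09e-04) = 80.43 MPa


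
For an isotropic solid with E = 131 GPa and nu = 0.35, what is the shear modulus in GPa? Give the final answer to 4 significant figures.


G = E / (2*(1+nu))
G = 131 / (2*(1+0.35))
G = 48.52 GPa


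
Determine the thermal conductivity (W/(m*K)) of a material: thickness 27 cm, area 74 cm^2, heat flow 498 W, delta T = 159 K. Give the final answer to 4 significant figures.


k = Q*L / (A*dT)
L = 0.27 m, A = 7.4e-03 m^2
k = 498 * 0.27 / (7.4e-03 * 159)
k = 114.3 W/(m*K)


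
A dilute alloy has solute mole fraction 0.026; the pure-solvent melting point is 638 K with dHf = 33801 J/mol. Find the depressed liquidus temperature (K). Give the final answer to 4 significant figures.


dT = R*Tm^2*x / dHf
dT = 8.314 * 638^2 * 0.026 / 33801
dT = 2.60313 K
T_new = 638 - 2.60313 = 635.4 K
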